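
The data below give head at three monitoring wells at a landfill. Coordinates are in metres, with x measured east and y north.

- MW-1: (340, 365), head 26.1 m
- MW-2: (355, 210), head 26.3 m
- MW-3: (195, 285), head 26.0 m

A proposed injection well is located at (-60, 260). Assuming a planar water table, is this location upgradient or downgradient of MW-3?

Taking MW-1 as reference: MW-2−MW-1 = (15, -155, +0.2); MW-3−MW-1 = (-145, -80, -0.1).
Determinant of the coordinate differences = 15·(-80) − (-145)·(-155) = -23675.
∂h/∂x = [(+0.2)·(-80) − (-0.1)·(-155)] / -23675 = +0.001331
∂h/∂y = [15·(-0.1) − (-145)·(+0.2)] / -23675 = -0.001162
Head at (-60, 260) = 26.1 + (+0.001331)·(-400) + (-0.001162)·(-105) = 25.69 m.
That is lower than the 26.0 m at MW-3, so the point is downgradient.

downgradient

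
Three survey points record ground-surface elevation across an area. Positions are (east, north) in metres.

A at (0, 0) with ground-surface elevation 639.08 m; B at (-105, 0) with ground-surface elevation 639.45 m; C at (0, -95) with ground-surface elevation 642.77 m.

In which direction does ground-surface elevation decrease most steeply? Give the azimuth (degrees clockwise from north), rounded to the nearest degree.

005°

∂z/∂x = (639.45 − 639.08) / (-105 − 0) = -0.003524
∂z/∂y = (642.77 − 639.08) / (-95 − 0) = -0.03884
Steepest decrease is along −∇f: components (+0.003524 E, +0.03884 N).
Azimuth = atan2(+0.003524, +0.03884) = 5.2° ≈ 005°.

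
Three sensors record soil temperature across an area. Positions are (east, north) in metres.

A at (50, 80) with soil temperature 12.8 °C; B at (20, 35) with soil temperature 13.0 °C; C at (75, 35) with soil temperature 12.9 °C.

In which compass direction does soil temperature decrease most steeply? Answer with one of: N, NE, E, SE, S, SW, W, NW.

NE

Taking A as reference: B−A = (-30, -45, +0.2); C−A = (25, -45, +0.1).
Solve a·Δx + b·Δy = ΔT: det = (-30)·(-45) − 25·(-45) = 2475.
∂T/∂x = [(+0.2)·(-45) − (+0.1)·(-45)] / 2475 = -0.001818
∂T/∂y = [(-30)·(+0.1) − 25·(+0.2)] / 2475 = -0.003232
Steepest decrease is along −∇f = (+0.001818 E, +0.003232 N) → northeast.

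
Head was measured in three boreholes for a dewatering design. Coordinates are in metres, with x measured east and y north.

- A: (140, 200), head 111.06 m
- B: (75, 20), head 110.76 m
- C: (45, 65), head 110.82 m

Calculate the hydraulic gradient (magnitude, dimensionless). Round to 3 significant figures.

Taking A as reference: B−A = (-65, -180, -0.30); C−A = (-95, -135, -0.24).
Determinant of the coordinate differences = (-65)·(-135) − (-95)·(-180) = -8325.
∂h/∂x = [(-0.30)·(-135) − (-0.24)·(-180)] / -8325 = +0.0003243
∂h/∂y = [(-65)·(-0.24) − (-95)·(-0.30)] / -8325 = +0.001550
|∇h| = √(0.0003243² + 0.001550²) = 0.001584

0.00158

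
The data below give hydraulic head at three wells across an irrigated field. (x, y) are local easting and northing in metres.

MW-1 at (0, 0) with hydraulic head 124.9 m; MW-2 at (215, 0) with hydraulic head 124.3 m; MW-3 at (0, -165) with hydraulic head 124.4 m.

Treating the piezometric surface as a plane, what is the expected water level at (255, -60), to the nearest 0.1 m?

124.0 m

∂h/∂x = (124.3 − 124.9) / (215 − 0) = -0.002791
∂h/∂y = (124.4 − 124.9) / (-165 − 0) = +0.003030
h(255, -60) = 124.9 + (-0.002791)·(255) + (+0.003030)·(-60) = 124.9 -0.712 -0.182 = 124.007 m.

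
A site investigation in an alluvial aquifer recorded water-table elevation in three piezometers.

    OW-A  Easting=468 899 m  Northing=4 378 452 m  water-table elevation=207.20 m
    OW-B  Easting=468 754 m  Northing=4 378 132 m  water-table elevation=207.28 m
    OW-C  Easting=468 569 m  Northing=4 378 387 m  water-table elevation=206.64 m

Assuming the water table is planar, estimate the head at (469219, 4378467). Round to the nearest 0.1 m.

With h = a·x + b·y + c and OW-A as origin, the differences give:
  (-145)·a + (-320)·b = +0.08
  (-330)·a + (-65)·b = -0.56
Eliminate b (×(-65) and ×(-320), subtract): -96175·a = -184.400 → a = ∂h/∂x = +0.001917
Back-substitute: b = ∂h/∂y = -0.001119.
h(469219, 4378467) = 207.20 + (+0.001917)·(320) + (-0.001119)·(15) = 207.20 +0.614 -0.017 = 207.797 m.

207.8 m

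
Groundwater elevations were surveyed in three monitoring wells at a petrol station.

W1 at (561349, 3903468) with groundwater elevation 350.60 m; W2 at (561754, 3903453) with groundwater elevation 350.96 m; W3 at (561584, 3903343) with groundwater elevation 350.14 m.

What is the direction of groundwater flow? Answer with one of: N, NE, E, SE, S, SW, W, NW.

S

With h = a·x + b·y + c and W1 as origin, the differences give:
  405·a + (-15)·b = +0.36
  235·a + (-125)·b = -0.46
Eliminate b (×(-125) and ×(-15), subtract): -47100·a = -51.900 → a = ∂h/∂x = +0.001102
Back-substitute: b = ∂h/∂y = +0.005752.
Flow = −∇h = (-0.001102 east, -0.005752 north), which points south.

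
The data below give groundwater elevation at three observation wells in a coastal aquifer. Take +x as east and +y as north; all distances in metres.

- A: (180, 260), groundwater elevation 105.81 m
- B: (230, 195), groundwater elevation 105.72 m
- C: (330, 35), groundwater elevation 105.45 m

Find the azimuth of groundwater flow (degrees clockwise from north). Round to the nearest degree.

Taking A as reference: B−A = (50, -65, -0.09); C−A = (150, -225, -0.36).
Solve a·Δx + b·Δy = Δh: det = 50·(-225) − 150·(-65) = -1500.
∂h/∂x = [(-0.09)·(-225) − (-0.36)·(-65)] / -1500 = +0.002100
∂h/∂y = [50·(-0.36) − 150·(-0.09)] / -1500 = +0.003000
Flow direction (−∇h) has components (-0.002100 E, -0.003000 N).
Azimuth = atan2(E, N) = atan2(-0.002100, -0.003000) = 215.0° ≈ 215°.

215°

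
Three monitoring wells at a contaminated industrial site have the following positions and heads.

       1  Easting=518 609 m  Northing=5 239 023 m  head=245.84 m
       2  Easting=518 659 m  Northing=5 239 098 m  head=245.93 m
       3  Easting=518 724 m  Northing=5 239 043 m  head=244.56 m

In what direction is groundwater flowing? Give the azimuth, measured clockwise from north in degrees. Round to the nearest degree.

With h = a·x + b·y + c and 1 as origin, the differences give:
  50·a + 75·b = +0.09
  115·a + 20·b = -1.28
Eliminate b (×20 and ×75, subtract): -7625·a = 97.800 → a = ∂h/∂x = -0.01283
Back-substitute: b = ∂h/∂y = +0.009751.
Flow direction (−∇h) has components (+0.01283 E, -0.009751 N).
Azimuth = atan2(E, N) = atan2(+0.01283, -0.009751) = 127.2° ≈ 127°.

127°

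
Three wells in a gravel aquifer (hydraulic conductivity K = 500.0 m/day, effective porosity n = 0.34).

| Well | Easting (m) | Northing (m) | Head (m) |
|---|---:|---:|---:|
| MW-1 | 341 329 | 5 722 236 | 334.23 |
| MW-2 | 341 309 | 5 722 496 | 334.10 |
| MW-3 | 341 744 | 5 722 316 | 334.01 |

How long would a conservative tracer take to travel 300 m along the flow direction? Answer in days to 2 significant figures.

Taking MW-1 as reference: MW-2−MW-1 = (-20, 260, -0.13); MW-3−MW-1 = (415, 80, -0.22).
Solve a·Δx + b·Δy = Δh: det = (-20)·80 − 415·260 = -109500.
∂h/∂x = [(-0.13)·80 − (-0.22)·260] / -109500 = -0.0004274
∂h/∂y = [(-20)·(-0.22) − 415·(-0.13)] / -109500 = -0.0005329
|∇h| = √(-0.0004274² + -0.0005329²) = 0.0006831
Seepage velocity v = K·i/n = 500.0 × 0.0006831 / 0.34 = 1.005 m/day.
t = 300 / 1.005 = 298.5 days.

300 days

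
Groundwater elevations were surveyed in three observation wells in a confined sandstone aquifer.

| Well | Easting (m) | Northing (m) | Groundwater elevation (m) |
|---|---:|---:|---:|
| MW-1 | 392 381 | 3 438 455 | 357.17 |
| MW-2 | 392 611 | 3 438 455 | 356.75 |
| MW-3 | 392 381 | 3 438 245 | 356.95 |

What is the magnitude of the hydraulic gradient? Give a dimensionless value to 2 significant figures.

0.0021

∂h/∂x = (356.75 − 357.17) / (392611 − 392381) = -0.001826
∂h/∂y = (356.95 − 357.17) / (3438245 − 3438455) = +0.001048
|∇h| = √(-0.001826² + 0.001048²) = 0.002105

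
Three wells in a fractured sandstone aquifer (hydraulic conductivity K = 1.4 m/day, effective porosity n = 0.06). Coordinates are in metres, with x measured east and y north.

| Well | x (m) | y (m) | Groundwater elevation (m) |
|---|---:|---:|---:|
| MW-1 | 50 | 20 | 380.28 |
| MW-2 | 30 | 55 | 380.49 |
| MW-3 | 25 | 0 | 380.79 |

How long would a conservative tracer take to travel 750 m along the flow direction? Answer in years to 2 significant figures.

5.0 years

With h = a·x + b·y + c and MW-1 as origin, the differences give:
  (-20)·a + 35·b = +0.21
  (-25)·a + (-20)·b = +0.51
Eliminate b (×(-20) and ×35, subtract): 1275·a = -22.050 → a = ∂h/∂x = -0.01729
Back-substitute: b = ∂h/∂y = -0.003882.
|∇h| = √(-0.01729² + -0.003882²) = 0.01772
Seepage velocity v = K·i/n = 1.4 × 0.01772 / 0.06 = 0.4135 m/day.
t = 750 / 0.4135 = 1814 days = 4.97 years.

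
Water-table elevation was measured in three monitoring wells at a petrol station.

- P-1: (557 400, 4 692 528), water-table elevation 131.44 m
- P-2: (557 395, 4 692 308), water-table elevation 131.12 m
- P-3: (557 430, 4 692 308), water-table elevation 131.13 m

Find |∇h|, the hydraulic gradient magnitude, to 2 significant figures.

With h = a·x + b·y + c and P-1 as origin, the differences give:
  (-5)·a + (-220)·b = -0.32
  30·a + (-220)·b = -0.31
Eliminate b (×(-220) and ×(-220), subtract): 7700·a = 2.200 → a = ∂h/∂x = +0.0002857
Back-substitute: b = ∂h/∂y = +0.001448.
|∇h| = √(0.0002857² + 0.001448²) = 0.001476

0.0015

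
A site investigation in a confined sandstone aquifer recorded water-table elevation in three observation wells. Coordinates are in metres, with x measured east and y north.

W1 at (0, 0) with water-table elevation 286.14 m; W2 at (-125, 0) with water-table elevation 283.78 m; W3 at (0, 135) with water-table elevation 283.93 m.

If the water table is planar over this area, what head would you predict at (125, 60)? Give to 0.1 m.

287.5 m

∂h/∂x = (283.78 − 286.14) / (-125 − 0) = +0.01888
∂h/∂y = (283.93 − 286.14) / (135 − 0) = -0.01637
h(125, 60) = 286.14 + (+0.01888)·(125) + (-0.01637)·(60) = 286.14 +2.360 -0.982 = 287.518 m.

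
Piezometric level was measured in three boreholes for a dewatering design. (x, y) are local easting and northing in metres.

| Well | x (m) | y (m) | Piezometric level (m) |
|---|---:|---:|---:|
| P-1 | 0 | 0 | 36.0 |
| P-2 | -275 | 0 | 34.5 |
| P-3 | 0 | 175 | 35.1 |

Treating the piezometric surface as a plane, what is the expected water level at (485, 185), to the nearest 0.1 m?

37.7 m

∂h/∂x = (34.5 − 36.0) / (-275 − 0) = +0.005455
∂h/∂y = (35.1 − 36.0) / (175 − 0) = -0.005143
h(485, 185) = 36.0 + (+0.005455)·(485) + (-0.005143)·(185) = 36.0 +2.645 -0.951 = 37.694 m.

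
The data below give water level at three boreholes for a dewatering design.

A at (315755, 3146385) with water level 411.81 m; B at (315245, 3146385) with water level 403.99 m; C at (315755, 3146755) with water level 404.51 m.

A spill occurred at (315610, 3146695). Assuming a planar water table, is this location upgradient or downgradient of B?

downgradient

∂h/∂x = (403.99 − 411.81) / (315245 − 315755) = +0.01533
∂h/∂y = (404.51 − 411.81) / (3146755 − 3146385) = -0.01973
Head at (315610, 3146695) = 411.81 + (+0.01533)·(-145) + (-0.01973)·(310) = 403.47 m.
That is lower than the 403.99 m at B, so the point is downgradient.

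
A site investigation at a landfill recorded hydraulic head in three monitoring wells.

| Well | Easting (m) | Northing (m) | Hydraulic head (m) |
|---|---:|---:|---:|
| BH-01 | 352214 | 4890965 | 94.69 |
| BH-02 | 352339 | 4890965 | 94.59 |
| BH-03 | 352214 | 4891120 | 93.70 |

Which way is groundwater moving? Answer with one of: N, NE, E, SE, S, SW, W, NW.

∂h/∂x = (94.59 − 94.69) / (352339 − 352214) = -0.0008000
∂h/∂y = (93.70 − 94.69) / (4891120 − 4890965) = -0.006387
Flow = −∇h = (+0.0008000 east, +0.006387 north), which points north.

N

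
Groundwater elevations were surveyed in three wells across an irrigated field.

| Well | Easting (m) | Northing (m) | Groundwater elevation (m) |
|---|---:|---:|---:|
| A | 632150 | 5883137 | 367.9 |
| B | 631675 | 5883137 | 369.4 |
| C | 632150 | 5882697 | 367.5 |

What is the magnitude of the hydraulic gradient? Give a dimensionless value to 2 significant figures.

∂h/∂x = (369.4 − 367.9) / (631675 − 632150) = -0.003158
∂h/∂y = (367.5 − 367.9) / (5882697 − 5883137) = +0.0009091
|∇h| = √(-0.003158² + 0.0009091²) = 0.003286

0.0033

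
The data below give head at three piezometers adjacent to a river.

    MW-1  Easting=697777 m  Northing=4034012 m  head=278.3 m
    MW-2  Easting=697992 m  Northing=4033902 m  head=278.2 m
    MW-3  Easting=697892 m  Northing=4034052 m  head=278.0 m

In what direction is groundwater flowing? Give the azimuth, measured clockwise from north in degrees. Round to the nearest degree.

035°

Taking MW-1 as reference: MW-2−MW-1 = (215, -110, -0.1); MW-3−MW-1 = (115, 40, -0.3).
Determinant of the coordinate differences = 215·40 − 115·(-110) = 21250.
∂h/∂x = [(-0.1)·40 − (-0.3)·(-110)] / 21250 = -0.001741
∂h/∂y = [215·(-0.3) − 115·(-0.1)] / 21250 = -0.002494
Flow direction (−∇h) has components (+0.001741 E, +0.002494 N).
Azimuth = atan2(E, N) = atan2(+0.001741, +0.002494) = 34.9° ≈ 035°.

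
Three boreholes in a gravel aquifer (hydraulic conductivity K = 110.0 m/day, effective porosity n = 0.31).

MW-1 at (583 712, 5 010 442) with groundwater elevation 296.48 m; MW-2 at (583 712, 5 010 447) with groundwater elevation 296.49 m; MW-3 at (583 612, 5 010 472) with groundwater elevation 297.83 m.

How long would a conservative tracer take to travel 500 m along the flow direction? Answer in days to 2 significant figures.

Differences from MW-1: to MW-2 (Δx, Δy, Δh) = (0, 5, +0.01); to MW-3 = (-100, 30, +1.35).
Determinant of the coordinate differences = 0·30 − (-100)·5 = 500.
∂h/∂x = [(+0.01)·30 − (+1.35)·5] / 500 = -0.01290
∂h/∂y = [0·(+1.35) − (-100)·(+0.01)] / 500 = +0.002000
|∇h| = √(-0.01290² + 0.002000²) = 0.01305
Seepage velocity v = K·i/n = 110.0 × 0.01305 / 0.31 = 4.631 m/day.
t = 500 / 4.631 = 108 days.

110 days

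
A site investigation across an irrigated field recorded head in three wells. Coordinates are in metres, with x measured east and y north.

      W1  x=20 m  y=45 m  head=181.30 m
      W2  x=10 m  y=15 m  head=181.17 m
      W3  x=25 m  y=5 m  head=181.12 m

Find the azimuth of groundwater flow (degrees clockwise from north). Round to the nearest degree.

175°

Differences from W1: to W2 (Δx, Δy, Δh) = (-10, -30, -0.13); to W3 = (5, -40, -0.18).
Determinant of the coordinate differences = (-10)·(-40) − 5·(-30) = 550.
∂h/∂x = [(-0.13)·(-40) − (-0.18)·(-30)] / 550 = -0.0003636
∂h/∂y = [(-10)·(-0.18) − 5·(-0.13)] / 550 = +0.004455
Flow direction (−∇h) has components (+0.0003636 E, -0.004455 N).
Azimuth = atan2(E, N) = atan2(+0.0003636, -0.004455) = 175.3° ≈ 175°.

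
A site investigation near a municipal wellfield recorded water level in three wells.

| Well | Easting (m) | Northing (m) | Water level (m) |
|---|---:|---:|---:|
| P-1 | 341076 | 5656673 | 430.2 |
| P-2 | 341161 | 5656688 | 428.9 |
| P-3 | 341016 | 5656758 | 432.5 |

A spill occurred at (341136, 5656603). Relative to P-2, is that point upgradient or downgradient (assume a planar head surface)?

downgradient

Differences from P-1: to P-2 (Δx, Δy, Δh) = (85, 15, -1.3); to P-3 = (-60, 85, +2.3).
Solve a·Δx + b·Δy = Δh: det = 85·85 − (-60)·15 = 8125.
∂h/∂x = [(-1.3)·85 − (+2.3)·15] / 8125 = -0.01785
∂h/∂y = [85·(+2.3) − (-60)·(-1.3)] / 8125 = +0.01446
Head at (341136, 5656603) = 430.2 + (-0.01785)·(60) + (+0.01446)·(-70) = 428.12 m.
That is lower than the 428.9 m at P-2, so the point is downgradient.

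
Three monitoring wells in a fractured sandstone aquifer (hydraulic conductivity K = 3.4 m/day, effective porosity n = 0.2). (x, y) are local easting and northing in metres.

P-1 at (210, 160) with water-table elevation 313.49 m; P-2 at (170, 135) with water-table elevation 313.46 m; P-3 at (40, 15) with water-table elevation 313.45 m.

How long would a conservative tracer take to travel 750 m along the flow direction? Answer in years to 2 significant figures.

With h = a·x + b·y + c and P-1 as origin, the differences give:
  (-40)·a + (-25)·b = -0.03
  (-170)·a + (-145)·b = -0.04
Eliminate b (×(-145) and ×(-25), subtract): 1550·a = 3.350 → a = ∂h/∂x = +0.002161
Back-substitute: b = ∂h/∂y = -0.002258.
|∇h| = √(0.002161² + -0.002258²) = 0.003125
Seepage velocity v = K·i/n = 3.4 × 0.003125 / 0.2 = 0.05312 m/day.
t = 750 / 0.05312 = 1.412e+04 days = 38.7 years.

39 years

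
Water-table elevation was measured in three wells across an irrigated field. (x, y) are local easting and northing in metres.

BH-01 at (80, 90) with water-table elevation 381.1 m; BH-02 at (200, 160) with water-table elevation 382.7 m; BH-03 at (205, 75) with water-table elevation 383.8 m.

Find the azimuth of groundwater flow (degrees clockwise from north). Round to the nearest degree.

300°

Differences from BH-01: to BH-02 (Δx, Δy, Δh) = (120, 70, +1.6); to BH-03 = (125, -15, +2.7).
Determinant of the coordinate differences = 120·(-15) − 125·70 = -10550.
∂h/∂x = [(+1.6)·(-15) − (+2.7)·70] / -10550 = +0.02019
∂h/∂y = [120·(+2.7) − 125·(+1.6)] / -10550 = -0.01175
Flow direction (−∇h) has components (-0.02019 E, +0.01175 N).
Azimuth = atan2(E, N) = atan2(-0.02019, +0.01175) = 300.2° ≈ 300°.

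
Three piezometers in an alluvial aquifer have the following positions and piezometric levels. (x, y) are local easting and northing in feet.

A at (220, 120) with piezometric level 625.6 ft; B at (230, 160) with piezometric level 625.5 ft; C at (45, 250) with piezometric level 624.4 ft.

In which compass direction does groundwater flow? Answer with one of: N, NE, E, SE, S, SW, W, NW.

NW

Taking A as reference: B−A = (10, 40, -0.1); C−A = (-175, 130, -1.2).
Determinant of the coordinate differences = 10·130 − (-175)·40 = 8300.
∂h/∂x = [(-0.1)·130 − (-1.2)·40] / 8300 = +0.004217
∂h/∂y = [10·(-1.2) − (-175)·(-0.1)] / 8300 = -0.003554
Flow = −∇h = (-0.004217 east, +0.003554 north), which points northwest.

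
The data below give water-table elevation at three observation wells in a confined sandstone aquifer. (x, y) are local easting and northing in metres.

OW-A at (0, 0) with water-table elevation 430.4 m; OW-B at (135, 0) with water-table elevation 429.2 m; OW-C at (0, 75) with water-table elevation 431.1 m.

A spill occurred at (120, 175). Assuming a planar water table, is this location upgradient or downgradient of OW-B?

upgradient

∂h/∂x = (429.2 − 430.4) / (135 − 0) = -0.008889
∂h/∂y = (431.1 − 430.4) / (75 − 0) = +0.009333
Head at (120, 175) = 430.4 + (-0.008889)·(120) + (+0.009333)·(175) = 430.97 m.
That is higher than the 429.2 m at OW-B, so the point is upgradient.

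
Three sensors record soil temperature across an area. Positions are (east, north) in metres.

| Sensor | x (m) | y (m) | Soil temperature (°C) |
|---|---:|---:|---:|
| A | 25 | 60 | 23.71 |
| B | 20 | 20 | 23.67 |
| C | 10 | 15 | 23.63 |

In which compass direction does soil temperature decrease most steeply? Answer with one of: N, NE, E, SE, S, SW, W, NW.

Differences from A: to B (Δx, Δy, Δh) = (-5, -40, -0.04); to C = (-15, -45, -0.08).
Solve a·Δx + b·Δy = ΔT: det = (-5)·(-45) − (-15)·(-40) = -375.
∂T/∂x = [(-0.04)·(-45) − (-0.08)·(-40)] / -375 = +0.003733
∂T/∂y = [(-5)·(-0.08) − (-15)·(-0.04)] / -375 = +0.0005333
Steepest decrease is along −∇f = (-0.003733 E, -0.0005333 N) → west.

W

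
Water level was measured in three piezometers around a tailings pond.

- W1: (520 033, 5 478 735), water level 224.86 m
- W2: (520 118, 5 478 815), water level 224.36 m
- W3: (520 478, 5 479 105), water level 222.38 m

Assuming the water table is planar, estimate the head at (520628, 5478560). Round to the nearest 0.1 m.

Taking W1 as reference: W2−W1 = (85, 80, -0.50); W3−W1 = (445, 370, -2.48).
Determinant of the coordinate differences = 85·370 − 445·80 = -4150.
∂h/∂x = [(-0.50)·370 − (-2.48)·80] / -4150 = -0.003229
∂h/∂y = [85·(-2.48) − 445·(-0.50)] / -4150 = -0.002819
h(520628, 5478560) = 224.86 + (-0.003229)·(595) + (-0.002819)·(-175) = 224.86 -1.921 +0.493 = 223.432 m.

223.4 m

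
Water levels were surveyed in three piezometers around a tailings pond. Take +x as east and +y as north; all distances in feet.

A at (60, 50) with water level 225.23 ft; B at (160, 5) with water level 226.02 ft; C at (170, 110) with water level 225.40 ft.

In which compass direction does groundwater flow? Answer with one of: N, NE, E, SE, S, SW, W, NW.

NW

Taking A as reference: B−A = (100, -45, +0.79); C−A = (110, 60, +0.17).
Solve a·Δx + b·Δy = Δh: det = 100·60 − 110·(-45) = 10950.
∂h/∂x = [(+0.79)·60 − (+0.17)·(-45)] / 10950 = +0.005027
∂h/∂y = [100·(+0.17) − 110·(+0.79)] / 10950 = -0.006384
Flow = −∇h = (-0.005027 east, +0.006384 north), which points northwest.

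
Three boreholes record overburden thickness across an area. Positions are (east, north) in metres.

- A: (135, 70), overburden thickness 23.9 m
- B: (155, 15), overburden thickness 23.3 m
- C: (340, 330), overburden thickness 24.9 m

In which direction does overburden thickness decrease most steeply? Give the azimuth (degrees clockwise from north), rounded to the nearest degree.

Differences from A: to B (Δx, Δy, Δh) = (20, -55, -0.6); to C = (205, 260, +1.0).
Solve a·Δx + b·Δy = Δd: det = 20·260 − 205·(-55) = 16475.
∂d/∂x = [(-0.6)·260 − (+1.0)·(-55)] / 16475 = -0.006131
∂d/∂y = [20·(+1.0) − 205·(-0.6)] / 16475 = +0.008680
Steepest decrease is along −∇f: components (+0.006131 E, -0.008680 N).
Azimuth = atan2(+0.006131, -0.008680) = 144.8° ≈ 145°.

145°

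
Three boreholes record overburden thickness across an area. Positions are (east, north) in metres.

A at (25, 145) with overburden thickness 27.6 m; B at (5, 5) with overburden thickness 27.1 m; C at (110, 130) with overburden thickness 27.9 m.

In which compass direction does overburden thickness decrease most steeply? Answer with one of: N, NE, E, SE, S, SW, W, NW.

SW

Differences from A: to B (Δx, Δy, Δh) = (-20, -140, -0.5); to C = (85, -15, +0.3).
Solve a·Δx + b·Δy = Δd: det = (-20)·(-15) − 85·(-140) = 12200.
∂d/∂x = [(-0.5)·(-15) − (+0.3)·(-140)] / 12200 = +0.004057
∂d/∂y = [(-20)·(+0.3) − 85·(-0.5)] / 12200 = +0.002992
Steepest decrease is along −∇f = (-0.004057 E, -0.002992 N) → southwest.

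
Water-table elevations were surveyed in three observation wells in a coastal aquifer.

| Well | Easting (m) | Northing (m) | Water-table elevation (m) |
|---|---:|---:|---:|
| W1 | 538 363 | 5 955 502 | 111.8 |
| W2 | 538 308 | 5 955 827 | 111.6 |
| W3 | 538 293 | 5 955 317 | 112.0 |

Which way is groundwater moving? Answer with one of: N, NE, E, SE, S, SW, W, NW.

NE

With h = a·x + b·y + c and W1 as origin, the differences give:
  (-55)·a + 325·b = -0.2
  (-70)·a + (-185)·b = +0.2
Eliminate b (×(-185) and ×325, subtract): 32925·a = -28.00 → a = ∂h/∂x = -0.0008504
Back-substitute: b = ∂h/∂y = -0.0007593.
Flow = −∇h = (+0.0008504 east, +0.0007593 north), which points northeast.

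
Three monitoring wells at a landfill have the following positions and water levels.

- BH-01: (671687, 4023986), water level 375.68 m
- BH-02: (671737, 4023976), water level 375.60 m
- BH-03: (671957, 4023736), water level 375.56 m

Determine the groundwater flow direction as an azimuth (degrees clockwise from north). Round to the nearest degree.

050°

Three-point gradient (reference BH-01): Δ to BH-02 = (50, -10, -0.08), Δ to BH-03 = (270, -250, -0.12).
∂h/∂x = -0.001918, ∂h/∂y = -0.001592 (det = -9800).
Flow direction (−∇h) has components (+0.001918 E, +0.001592 N).
Azimuth = atan2(E, N) = atan2(+0.001918, +0.001592) = 50.3° ≈ 050°.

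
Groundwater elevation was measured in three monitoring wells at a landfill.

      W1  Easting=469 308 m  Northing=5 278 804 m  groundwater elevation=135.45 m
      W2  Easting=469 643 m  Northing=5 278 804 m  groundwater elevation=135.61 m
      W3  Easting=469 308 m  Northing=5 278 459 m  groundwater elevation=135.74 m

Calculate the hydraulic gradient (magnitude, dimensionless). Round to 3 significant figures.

∂h/∂x = (135.61 − 135.45) / (469643 − 469308) = +0.0004776
∂h/∂y = (135.74 − 135.45) / (5278459 − 5278804) = -0.0008406
|∇h| = √(0.0004776² + -0.0008406²) = 0.0009668

0.000967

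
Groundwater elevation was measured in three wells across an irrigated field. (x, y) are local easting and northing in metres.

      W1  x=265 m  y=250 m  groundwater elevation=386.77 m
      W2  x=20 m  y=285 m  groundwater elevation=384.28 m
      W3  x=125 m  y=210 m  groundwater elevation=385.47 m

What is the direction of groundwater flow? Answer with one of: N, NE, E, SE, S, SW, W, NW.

Taking W1 as reference: W2−W1 = (-245, 35, -2.49); W3−W1 = (-140, -40, -1.30).
Determinant of the coordinate differences = (-245)·(-40) − (-140)·35 = 14700.
∂h/∂x = [(-2.49)·(-40) − (-1.30)·35] / 14700 = +0.009871
∂h/∂y = [(-245)·(-1.30) − (-140)·(-2.49)] / 14700 = -0.002048
Flow = −∇h = (-0.009871 east, +0.002048 north), which points west.

W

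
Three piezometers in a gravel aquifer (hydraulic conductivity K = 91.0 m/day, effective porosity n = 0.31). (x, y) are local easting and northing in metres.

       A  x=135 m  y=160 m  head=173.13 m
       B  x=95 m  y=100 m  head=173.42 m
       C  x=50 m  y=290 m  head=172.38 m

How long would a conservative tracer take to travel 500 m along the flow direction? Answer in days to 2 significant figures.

Differences from A: to B (Δx, Δy, Δh) = (-40, -60, +0.29); to C = (-85, 130, -0.75).
Determinant of the coordinate differences = (-40)·130 − (-85)·(-60) = -10300.
∂h/∂x = [(+0.29)·130 − (-0.75)·(-60)] / -10300 = +0.0007087
∂h/∂y = [(-40)·(-0.75) − (-85)·(+0.29)] / -10300 = -0.005306
|∇h| = √(0.0007087² + -0.005306²) = 0.005353
Seepage velocity v = K·i/n = 91.0 × 0.005353 / 0.31 = 1.571 m/day.
t = 500 / 1.571 = 318.3 days.

320 days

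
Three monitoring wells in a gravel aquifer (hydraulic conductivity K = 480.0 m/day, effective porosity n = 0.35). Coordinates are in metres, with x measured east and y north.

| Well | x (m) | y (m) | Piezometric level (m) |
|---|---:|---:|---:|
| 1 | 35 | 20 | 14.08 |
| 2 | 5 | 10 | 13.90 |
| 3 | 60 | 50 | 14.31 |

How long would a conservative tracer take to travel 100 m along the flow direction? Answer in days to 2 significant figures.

Three-point gradient (reference 1): Δ to 2 = (-30, -10, -0.18), Δ to 3 = (25, 30, +0.23).
∂h/∂x = +0.004769, ∂h/∂y = +0.003692 (det = -650).
|∇h| = √(0.004769² + 0.003692²) = 0.006031
Seepage velocity v = K·i/n = 480.0 × 0.006031 / 0.35 = 8.271 m/day.
t = 100 / 8.271 = 12.09 days.

12 days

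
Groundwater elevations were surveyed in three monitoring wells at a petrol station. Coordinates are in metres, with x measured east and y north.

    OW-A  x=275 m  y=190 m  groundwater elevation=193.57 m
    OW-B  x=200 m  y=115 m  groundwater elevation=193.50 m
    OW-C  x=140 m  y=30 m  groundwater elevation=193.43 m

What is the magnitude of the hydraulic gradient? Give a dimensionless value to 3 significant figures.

0.000673

Differences from OW-A: to OW-B (Δx, Δy, Δh) = (-75, -75, -0.07); to OW-C = (-135, -160, -0.14).
Solve a·Δx + b·Δy = Δh: det = (-75)·(-160) − (-135)·(-75) = 1875.
∂h/∂x = [(-0.07)·(-160) − (-0.14)·(-75)] / 1875 = +0.0003733
∂h/∂y = [(-75)·(-0.14) − (-135)·(-0.07)] / 1875 = +0.0005600
|∇h| = √(0.0003733² + 0.0005600²) = 0.000673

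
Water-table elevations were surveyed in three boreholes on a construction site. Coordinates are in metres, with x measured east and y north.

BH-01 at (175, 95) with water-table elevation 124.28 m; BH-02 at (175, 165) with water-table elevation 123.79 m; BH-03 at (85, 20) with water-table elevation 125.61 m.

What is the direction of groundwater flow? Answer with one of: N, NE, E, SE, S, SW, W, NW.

Three-point gradient (reference BH-01): Δ to BH-02 = (0, 70, -0.49), Δ to BH-03 = (-90, -75, +1.33).
∂h/∂x = -0.008944, ∂h/∂y = -0.007000 (det = 6300).
Flow = −∇h = (+0.008944 east, +0.007000 north), which points northeast.

NE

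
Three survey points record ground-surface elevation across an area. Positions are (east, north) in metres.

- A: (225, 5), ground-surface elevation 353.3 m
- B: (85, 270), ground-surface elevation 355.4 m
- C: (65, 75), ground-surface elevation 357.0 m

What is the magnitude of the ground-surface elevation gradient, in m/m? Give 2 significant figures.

Taking A as reference: B−A = (-140, 265, +2.1); C−A = (-160, 70, +3.7).
Determinant of the coordinate differences = (-140)·70 − (-160)·265 = 32600.
∂z/∂x = [(+2.1)·70 − (+3.7)·265] / 32600 = -0.02557
∂z/∂y = [(-140)·(+3.7) − (-160)·(+2.1)] / 32600 = -0.005583
|∇f| = √(-0.02557² + -0.005583²) = 0.02617 m/m

0.026 m/m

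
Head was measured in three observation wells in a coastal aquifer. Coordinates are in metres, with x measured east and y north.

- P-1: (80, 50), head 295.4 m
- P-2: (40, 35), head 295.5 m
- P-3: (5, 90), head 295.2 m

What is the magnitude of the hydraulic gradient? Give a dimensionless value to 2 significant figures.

0.0057

Taking P-1 as reference: P-2−P-1 = (-40, -15, +0.1); P-3−P-1 = (-75, 40, -0.2).
Determinant of the coordinate differences = (-40)·40 − (-75)·(-15) = -2725.
∂h/∂x = [(+0.1)·40 − (-0.2)·(-15)] / -2725 = -0.0003670
∂h/∂y = [(-40)·(-0.2) − (-75)·(+0.1)] / -2725 = -0.005688
|∇h| = √(-0.0003670² + -0.005688²) = 0.0057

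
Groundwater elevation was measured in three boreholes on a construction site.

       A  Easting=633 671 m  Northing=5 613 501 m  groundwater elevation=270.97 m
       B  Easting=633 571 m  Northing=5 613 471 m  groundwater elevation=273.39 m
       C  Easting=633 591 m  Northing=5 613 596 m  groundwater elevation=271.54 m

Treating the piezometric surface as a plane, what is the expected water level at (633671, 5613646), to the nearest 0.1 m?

269.3 m

Taking A as reference: B−A = (-100, -30, +2.42); C−A = (-80, 95, +0.57).
Solve a·Δx + b·Δy = Δh: det = (-100)·95 − (-80)·(-30) = -11900.
∂h/∂x = [(+2.42)·95 − (+0.57)·(-30)] / -11900 = -0.02076
∂h/∂y = [(-100)·(+0.57) − (-80)·(+2.42)] / -11900 = -0.01148
h(633671, 5613646) = 270.97 + (-0.02076)·(0) + (-0.01148)·(145) = 270.97 -0.000 -1.664 = 269.306 m.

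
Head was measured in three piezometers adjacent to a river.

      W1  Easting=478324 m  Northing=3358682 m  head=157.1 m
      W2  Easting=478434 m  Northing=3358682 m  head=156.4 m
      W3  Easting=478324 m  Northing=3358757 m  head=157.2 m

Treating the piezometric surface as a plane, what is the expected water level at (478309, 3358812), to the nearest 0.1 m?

∂h/∂x = (156.4 − 157.1) / (478434 − 478324) = -0.006364
∂h/∂y = (157.2 − 157.1) / (3358757 − 3358682) = +0.001333
h(478309, 3358812) = 157.1 + (-0.006364)·(-15) + (+0.001333)·(130) = 157.1 +0.095 +0.173 = 157.369 m.

157.4 m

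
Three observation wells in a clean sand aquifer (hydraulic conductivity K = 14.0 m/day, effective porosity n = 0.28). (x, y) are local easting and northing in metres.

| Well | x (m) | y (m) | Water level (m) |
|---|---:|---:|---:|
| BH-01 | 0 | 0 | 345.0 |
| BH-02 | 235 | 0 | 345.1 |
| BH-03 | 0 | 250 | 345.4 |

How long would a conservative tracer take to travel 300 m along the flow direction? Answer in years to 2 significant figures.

9.9 years

∂h/∂x = (345.1 − 345.0) / (235 − 0) = +0.0004255
∂h/∂y = (345.4 − 345.0) / (250 − 0) = +0.001600
|∇h| = √(0.0004255² + 0.001600²) = 0.001656
Seepage velocity v = K·i/n = 14.0 × 0.001656 / 0.28 = 0.0828 m/day.
t = 300 / 0.0828 = 3623 days = 9.92 years.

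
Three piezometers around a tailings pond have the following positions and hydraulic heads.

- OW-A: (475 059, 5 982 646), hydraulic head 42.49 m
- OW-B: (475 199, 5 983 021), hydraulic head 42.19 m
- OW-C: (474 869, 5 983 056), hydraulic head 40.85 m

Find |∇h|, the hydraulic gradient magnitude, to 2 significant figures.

With h = a·x + b·y + c and OW-A as origin, the differences give:
  140·a + 375·b = -0.30
  (-190)·a + 410·b = -1.64
Eliminate b (×410 and ×375, subtract): 128650·a = 492.000 → a = ∂h/∂x = +0.003824
Back-substitute: b = ∂h/∂y = -0.002228.
|∇h| = √(0.003824² + -0.002228²) = 0.004426

0.0044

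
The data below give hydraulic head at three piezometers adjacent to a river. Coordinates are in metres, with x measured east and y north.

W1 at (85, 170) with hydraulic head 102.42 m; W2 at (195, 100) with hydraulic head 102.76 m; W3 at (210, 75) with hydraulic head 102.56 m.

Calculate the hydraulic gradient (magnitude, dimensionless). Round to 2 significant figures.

Differences from W1: to W2 (Δx, Δy, Δh) = (110, -70, +0.34); to W3 = (125, -95, +0.14).
Solve a·Δx + b·Δy = Δh: det = 110·(-95) − 125·(-70) = -1700.
∂h/∂x = [(+0.34)·(-95) − (+0.14)·(-70)] / -1700 = +0.01324
∂h/∂y = [110·(+0.14) − 125·(+0.34)] / -1700 = +0.01594
|∇h| = √(0.01324² + 0.01594²) = 0.02072

0.021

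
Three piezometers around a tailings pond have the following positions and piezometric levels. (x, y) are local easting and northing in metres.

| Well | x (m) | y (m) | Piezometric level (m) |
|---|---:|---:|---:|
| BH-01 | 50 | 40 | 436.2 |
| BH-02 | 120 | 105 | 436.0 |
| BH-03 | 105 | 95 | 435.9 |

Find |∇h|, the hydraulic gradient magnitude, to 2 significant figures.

With h = a·x + b·y + c and BH-01 as origin, the differences give:
  70·a + 65·b = -0.2
  55·a + 55·b = -0.3
Eliminate b (×55 and ×65, subtract): 275·a = 8.50 → a = ∂h/∂x = +0.03091
Back-substitute: b = ∂h/∂y = -0.03636.
|∇h| = √(0.03091² + -0.03636²) = 0.04772

0.048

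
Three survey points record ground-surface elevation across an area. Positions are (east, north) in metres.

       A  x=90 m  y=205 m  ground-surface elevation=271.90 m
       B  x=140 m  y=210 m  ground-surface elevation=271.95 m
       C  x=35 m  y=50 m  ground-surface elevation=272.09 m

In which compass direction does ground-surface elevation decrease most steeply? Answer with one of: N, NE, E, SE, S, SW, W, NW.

Differences from A: to B (Δx, Δy, Δh) = (50, 5, +0.05); to C = (-55, -155, +0.19).
Solve a·Δx + b·Δy = Δz: det = 50·(-155) − (-55)·5 = -7475.
∂z/∂x = [(+0.05)·(-155) − (+0.19)·5] / -7475 = +0.001164
∂z/∂y = [50·(+0.19) − (-55)·(+0.05)] / -7475 = -0.001639
Steepest decrease is along −∇f = (-0.001164 E, +0.001639 N) → northwest.

NW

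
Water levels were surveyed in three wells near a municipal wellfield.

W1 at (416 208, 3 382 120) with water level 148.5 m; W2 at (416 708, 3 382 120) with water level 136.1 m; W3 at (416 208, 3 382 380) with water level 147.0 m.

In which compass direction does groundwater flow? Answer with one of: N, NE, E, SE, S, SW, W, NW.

E

∂h/∂x = (136.1 − 148.5) / (416708 − 416208) = -0.02480
∂h/∂y = (147.0 − 148.5) / (3382380 − 3382120) = -0.005769
Flow = −∇h = (+0.02480 east, +0.005769 north), which points east.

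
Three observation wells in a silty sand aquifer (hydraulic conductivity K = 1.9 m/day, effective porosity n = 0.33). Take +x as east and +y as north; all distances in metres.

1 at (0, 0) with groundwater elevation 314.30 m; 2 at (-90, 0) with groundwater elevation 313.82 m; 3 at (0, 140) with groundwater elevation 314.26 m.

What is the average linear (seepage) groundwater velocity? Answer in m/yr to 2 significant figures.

∂h/∂x = (313.82 − 314.30) / (-90 − 0) = +0.005333
∂h/∂y = (314.26 − 314.30) / (140 − 0) = -0.0002857
|∇h| = √(0.005333² + -0.0002857²) = 0.005341
Seepage velocity v = K·i/n = 1.9 × 0.005341 / 0.33 = 0.03075 m/day = 11.23 m/yr.

11 m/yr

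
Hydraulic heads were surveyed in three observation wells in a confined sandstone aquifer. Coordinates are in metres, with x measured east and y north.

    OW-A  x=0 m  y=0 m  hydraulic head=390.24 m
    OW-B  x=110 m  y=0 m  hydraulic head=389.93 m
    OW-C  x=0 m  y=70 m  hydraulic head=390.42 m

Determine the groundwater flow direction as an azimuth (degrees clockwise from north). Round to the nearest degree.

132°

∂h/∂x = (389.93 − 390.24) / (110 − 0) = -0.002818
∂h/∂y = (390.42 − 390.24) / (70 − 0) = +0.002571
Flow direction (−∇h) has components (+0.002818 E, -0.002571 N).
Azimuth = atan2(E, N) = atan2(+0.002818, -0.002571) = 132.4° ≈ 132°.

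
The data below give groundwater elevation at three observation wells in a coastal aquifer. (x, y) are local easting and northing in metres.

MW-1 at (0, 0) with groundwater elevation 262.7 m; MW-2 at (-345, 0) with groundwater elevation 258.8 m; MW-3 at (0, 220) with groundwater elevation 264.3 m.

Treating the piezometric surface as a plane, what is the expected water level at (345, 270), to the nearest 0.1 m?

∂h/∂x = (258.8 − 262.7) / (-345 − 0) = +0.01130
∂h/∂y = (264.3 − 262.7) / (220 − 0) = +0.007273
h(345, 270) = 262.7 + (+0.01130)·(345) + (+0.007273)·(270) = 262.7 +3.900 +1.964 = 268.564 m.

268.6 m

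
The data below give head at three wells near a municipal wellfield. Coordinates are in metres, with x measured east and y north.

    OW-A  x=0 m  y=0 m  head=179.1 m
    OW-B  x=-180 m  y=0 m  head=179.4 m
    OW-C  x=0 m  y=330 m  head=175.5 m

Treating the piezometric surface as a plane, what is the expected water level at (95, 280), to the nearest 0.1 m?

175.9 m

∂h/∂x = (179.4 − 179.1) / (-180 − 0) = -0.001667
∂h/∂y = (175.5 − 179.1) / (330 − 0) = -0.01091
h(95, 280) = 179.1 + (-0.001667)·(95) + (-0.01091)·(280) = 179.1 -0.158 -3.055 = 175.887 m.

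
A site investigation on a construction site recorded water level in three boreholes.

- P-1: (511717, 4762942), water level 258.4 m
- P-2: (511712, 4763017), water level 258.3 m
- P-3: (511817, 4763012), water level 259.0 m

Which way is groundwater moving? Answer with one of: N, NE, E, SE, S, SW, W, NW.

W

Taking P-1 as reference: P-2−P-1 = (-5, 75, -0.1); P-3−P-1 = (100, 70, +0.6).
Determinant of the coordinate differences = (-5)·70 − 100·75 = -7850.
∂h/∂x = [(-0.1)·70 − (+0.6)·75] / -7850 = +0.006624
∂h/∂y = [(-5)·(+0.6) − 100·(-0.1)] / -7850 = -0.0008917
Flow = −∇h = (-0.006624 east, +0.0008917 north), which points west.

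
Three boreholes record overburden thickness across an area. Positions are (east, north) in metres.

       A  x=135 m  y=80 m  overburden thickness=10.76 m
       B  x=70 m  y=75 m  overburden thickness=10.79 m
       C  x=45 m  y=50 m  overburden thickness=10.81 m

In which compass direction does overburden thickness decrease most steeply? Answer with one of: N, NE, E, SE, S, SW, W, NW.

NE

Taking A as reference: B−A = (-65, -5, +0.03); C−A = (-90, -30, +0.05).
Determinant of the coordinate differences = (-65)·(-30) − (-90)·(-5) = 1500.
∂d/∂x = [(+0.03)·(-30) − (+0.05)·(-5)] / 1500 = -0.0004333
∂d/∂y = [(-65)·(+0.05) − (-90)·(+0.03)] / 1500 = -0.0003667
Steepest decrease is along −∇f = (+0.0004333 E, +0.0003667 N) → northeast.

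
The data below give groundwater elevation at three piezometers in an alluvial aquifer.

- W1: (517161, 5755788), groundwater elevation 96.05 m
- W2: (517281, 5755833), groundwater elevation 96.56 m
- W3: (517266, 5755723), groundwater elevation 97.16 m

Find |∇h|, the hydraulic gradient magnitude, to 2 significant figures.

Differences from W1: to W2 (Δx, Δy, Δh) = (120, 45, +0.51); to W3 = (105, -65, +1.11).
Determinant of the coordinate differences = 120·(-65) − 105·45 = -12525.
∂h/∂x = [(+0.51)·(-65) − (+1.11)·45] / -12525 = +0.006635
∂h/∂y = [120·(+1.11) − 105·(+0.51)] / -12525 = -0.006359
|∇h| = √(0.006635² + -0.006359²) = 0.00919

0.0092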